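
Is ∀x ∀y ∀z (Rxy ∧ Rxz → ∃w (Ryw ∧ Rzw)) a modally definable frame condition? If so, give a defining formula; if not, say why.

Yes — defined by ◇□r → □◇r

The condition is convergence. A defining modal formula is ◇□r → □◇r.
Suppose ◇□r→□◇r is valid. Take Rxy, Rxz and set V(r)={w : Ryw}. Then □r at y so ◇□r at x, so □◇r at x, so ◇r at z, giving w with Rzw and Ryw.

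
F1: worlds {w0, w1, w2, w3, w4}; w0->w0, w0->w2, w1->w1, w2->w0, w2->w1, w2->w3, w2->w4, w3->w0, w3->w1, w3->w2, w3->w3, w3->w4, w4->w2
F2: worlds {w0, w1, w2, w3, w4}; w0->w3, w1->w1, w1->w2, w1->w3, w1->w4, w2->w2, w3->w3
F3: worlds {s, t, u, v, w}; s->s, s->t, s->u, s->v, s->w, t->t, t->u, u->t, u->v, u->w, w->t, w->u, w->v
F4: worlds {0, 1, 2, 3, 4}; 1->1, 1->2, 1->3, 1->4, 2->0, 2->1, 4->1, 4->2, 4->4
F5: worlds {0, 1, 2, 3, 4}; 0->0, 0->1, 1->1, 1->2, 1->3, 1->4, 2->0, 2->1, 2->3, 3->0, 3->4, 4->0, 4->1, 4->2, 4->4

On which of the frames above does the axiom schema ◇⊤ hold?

F1, F5

Frame correspondent (Sahlqvist): ∀x ∃y Rxy — i.e. seriality.
F1: condition met.
F2: fails — world w4 has no successor.
F3: fails — world v has no successor.
F4: fails — world 0 has no successor.
F5: condition met.
Valid on: F1, F5.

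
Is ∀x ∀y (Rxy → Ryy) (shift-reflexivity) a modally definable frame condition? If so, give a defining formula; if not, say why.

Yes: it is shift-reflexivity, defined by the T□ schema □(□r → r).
Suppose □(□r→r) is valid. Take Rxy and set V(r)={w : Ryw}. Then at y, □r holds; since □(□r→r) at x, □r→r at y, so r at y, i.e. Ryy.

Yes, by □(□r → r)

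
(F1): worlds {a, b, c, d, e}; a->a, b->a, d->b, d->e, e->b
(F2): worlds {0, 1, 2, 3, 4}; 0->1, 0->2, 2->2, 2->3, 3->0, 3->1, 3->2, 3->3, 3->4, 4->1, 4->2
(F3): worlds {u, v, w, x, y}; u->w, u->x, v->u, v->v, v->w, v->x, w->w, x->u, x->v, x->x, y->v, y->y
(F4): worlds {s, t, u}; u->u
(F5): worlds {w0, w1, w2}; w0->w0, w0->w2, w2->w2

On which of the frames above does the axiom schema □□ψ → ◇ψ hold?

Frame correspondent (Sahlqvist): ∀x ∃w (xR²w ∧ xRw) — i.e. a generalized confluence (Geach) condition.
(F1): fails — at c but no w with cR²w and cRw.
(F2): fails — at 1 but no w with 1R²w and 1Rw.
(F3): satisfies the condition.
(F4): fails — at s but no w with sR²w and sRw.
(F5): fails — at w1 but no w with w1R²w and w1Rw.

(F3)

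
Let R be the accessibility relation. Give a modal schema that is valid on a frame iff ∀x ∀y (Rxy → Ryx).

This is symmetry; the standard corresponding axiom is B: s → □◇s.
Suppose s→□◇s is valid. Take Rxy and set V(s)={x}. Then s at x, so □◇s at x, so ◇s at y, so some z with Ryz has s; z=x, i.e. Ryx.

s → □◇s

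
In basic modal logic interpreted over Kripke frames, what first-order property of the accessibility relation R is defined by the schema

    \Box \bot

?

emptiness of R

□⊥ is valid iff no world has any successor (otherwise □⊥ fails at any world with one).
Conversely, any frame satisfying \forall x \forall y \neg Rxy validates the schema.
So the correspondent is emptiness of R.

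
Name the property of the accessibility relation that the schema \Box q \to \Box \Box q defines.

Suppose □q→□□q is valid. Take Rxy, Ryz and set V(q)={w : Rxw}. Then □q at x, so □□q at x, so □q at y, so q at z, i.e. Rxz.
The converse is a direct semantic check.
So the correspondent is transitivity.

transitivity: \forall x \forall y \forall z (Rxy \wedge Ryz \to Rxz)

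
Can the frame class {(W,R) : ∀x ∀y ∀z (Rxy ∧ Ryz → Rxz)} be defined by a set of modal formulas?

Yes, by □r → □□r

The condition is transitivity. A defining modal formula is □r → □□r.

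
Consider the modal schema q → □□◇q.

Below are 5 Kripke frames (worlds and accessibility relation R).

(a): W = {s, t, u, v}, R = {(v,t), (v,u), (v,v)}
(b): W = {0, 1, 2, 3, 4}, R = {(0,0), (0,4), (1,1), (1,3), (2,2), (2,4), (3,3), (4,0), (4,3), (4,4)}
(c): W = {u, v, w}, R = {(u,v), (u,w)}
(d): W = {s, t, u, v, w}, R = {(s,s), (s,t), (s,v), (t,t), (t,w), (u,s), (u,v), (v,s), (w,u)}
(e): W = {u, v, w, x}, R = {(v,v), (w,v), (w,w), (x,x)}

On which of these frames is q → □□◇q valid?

(c)

The schema corresponds to a generalized confluence (Geach) condition: ∀x ∀z (xR²z → ∃w (x = w ∧ zRw)).
(a): fails — vR²t but no w with v=w and tRw.
(b): fails — 0R²3 but no w with 0=w and 3Rw.
(c): satisfies the condition.
(d): fails — sR²t but no w* with s=w* and tRw*.
(e): fails — wR²v but no t with w=t and vRt.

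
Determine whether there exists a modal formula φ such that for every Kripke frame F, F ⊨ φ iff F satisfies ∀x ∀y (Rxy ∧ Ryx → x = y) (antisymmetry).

If a class were modally definable it would be closed under surjective bounded morphisms (Goldblatt–Thomason).
The 6-cycle (worlds w0,w1,w2,w3,w4,w5 with w0→w1→w2→w3→w4→w5→w0) is antisymmetric. Sending even-indexed worlds to • and odd-indexed worlds to ∘ is a surjective bounded morphism onto the two-world frame with •↔∘, which is not antisymmetric.
Hence antisymmetry is not modally definable.

Not modally definable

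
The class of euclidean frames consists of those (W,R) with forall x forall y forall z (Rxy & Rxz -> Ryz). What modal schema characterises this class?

◇r → □◇r

This is the Euclidean property; the standard corresponding axiom is 5: ◇r → □◇r.
Suppose ◇r→□◇r is valid. Take Rxy, Rxz and set V(r)={y}. Then ◇r at x, so □◇r at x, so ◇r at z, so some w with Rzw has r; w=y, i.e. Rzy. By symmetry of the argument, Ryz.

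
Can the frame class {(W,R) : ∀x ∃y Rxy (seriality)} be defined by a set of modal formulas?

Yes: it is seriality, defined by the D schema □p → ◇p.

Yes — defined by □p → ◇p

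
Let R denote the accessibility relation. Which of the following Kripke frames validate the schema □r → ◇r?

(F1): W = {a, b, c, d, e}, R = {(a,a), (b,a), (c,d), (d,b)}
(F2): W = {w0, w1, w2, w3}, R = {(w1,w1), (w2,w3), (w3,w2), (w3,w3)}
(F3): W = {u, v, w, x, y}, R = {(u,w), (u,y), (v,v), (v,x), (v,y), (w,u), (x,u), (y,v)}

The schema corresponds to seriality: ∀x ∃y Rxy.
(F1): fails — world e has no successor.
(F2): fails — world w0 has no successor.
(F3): satisfies the condition.
Valid on: (F3).

(F3)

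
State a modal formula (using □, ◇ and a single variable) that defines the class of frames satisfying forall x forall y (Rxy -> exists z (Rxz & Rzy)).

The condition is density. The C4 schema □□ψ → □ψ defines it.
Suppose □□ψ→□ψ is valid. Take Rxy and set V(ψ)={w : xR²w}. Then □□ψ at x, so □ψ at x, so ψ at y, i.e. ∃z(Rxz∧Rzy).

□□ψ → □ψ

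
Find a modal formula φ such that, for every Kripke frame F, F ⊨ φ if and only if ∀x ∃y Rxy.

□p → ◇p

The condition is seriality. The D schema □p → ◇p defines it.
Suppose □p→◇p is valid. At any x set V(p)=W. Then □p at x, so ◇p at x, so x has a successor.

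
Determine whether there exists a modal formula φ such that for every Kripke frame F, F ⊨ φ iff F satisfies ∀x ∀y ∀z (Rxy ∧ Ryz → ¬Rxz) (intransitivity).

Not modally definable

Modal frame validity is preserved under surjective bounded morphisms.
The 7-cycle (worlds s,t,u,v,w,x,y with s→t→u→v→w→x→y→s) is intransitive. Mapping every world to a single reflexive point • is a surjective bounded morphism; the reflexive point is not intransitive (R••∧R•• but R••).
So the class is not modally definable.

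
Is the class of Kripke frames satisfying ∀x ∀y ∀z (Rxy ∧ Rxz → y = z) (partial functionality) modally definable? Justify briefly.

Definable; ◇q → □q defines it

The condition is partial functionality. A defining modal formula is ◇q → □q.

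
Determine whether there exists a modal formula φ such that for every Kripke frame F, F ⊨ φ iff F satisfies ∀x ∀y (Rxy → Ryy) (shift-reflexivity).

Yes, by □(□r → r)

Yes: it is shift-reflexivity, defined by the T□ schema □(□r → r).
Suppose □(□r→r) is valid. Take Rxy and set V(r)={w : Ryw}. Then at y, □r holds; since □(□r→r) at x, □r→r at y, so r at y, i.e. Ryy.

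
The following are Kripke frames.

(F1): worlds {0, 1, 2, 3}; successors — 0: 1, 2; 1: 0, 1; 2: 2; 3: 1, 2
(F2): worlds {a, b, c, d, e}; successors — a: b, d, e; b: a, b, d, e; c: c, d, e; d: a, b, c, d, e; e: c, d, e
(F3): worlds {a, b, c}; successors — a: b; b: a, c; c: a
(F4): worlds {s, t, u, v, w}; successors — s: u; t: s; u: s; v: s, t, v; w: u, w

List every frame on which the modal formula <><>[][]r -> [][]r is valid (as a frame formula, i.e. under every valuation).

(F2)

Frame correspondent (Sahlqvist): forall x forall y forall z ((x R^2 y & x R^2 z) -> exists w (y R^2 w & z = w)) — i.e. a generalized confluence (Geach) condition.
(F1): fails — 0R²2, 0R²0 but no w with 2R²w and 0=w.
(F2): ✓.
(F3): fails — aR²c, aR²a but no w with cR²w and a=w.
(F4): fails — vR²s, vR²t but no w* with sR²w* and t=w*.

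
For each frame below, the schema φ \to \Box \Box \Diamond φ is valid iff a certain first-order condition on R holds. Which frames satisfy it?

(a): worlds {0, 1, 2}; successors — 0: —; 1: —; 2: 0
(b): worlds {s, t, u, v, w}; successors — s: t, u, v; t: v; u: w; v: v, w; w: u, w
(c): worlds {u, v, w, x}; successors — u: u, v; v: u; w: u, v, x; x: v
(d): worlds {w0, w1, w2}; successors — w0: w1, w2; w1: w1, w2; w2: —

(a)

The schema corresponds to a generalized confluence (Geach) condition: \forall x \forall z (x R^2 z \to \exists w (x = w \wedge zRw)).
(a): holds.
(b): fails — sR²v but no w* with s=w* and vRw*.
(c): fails — vR²v but no t with v=t and vRt.
(d): fails — w0R²w1 but no w with w0=w and w1Rw.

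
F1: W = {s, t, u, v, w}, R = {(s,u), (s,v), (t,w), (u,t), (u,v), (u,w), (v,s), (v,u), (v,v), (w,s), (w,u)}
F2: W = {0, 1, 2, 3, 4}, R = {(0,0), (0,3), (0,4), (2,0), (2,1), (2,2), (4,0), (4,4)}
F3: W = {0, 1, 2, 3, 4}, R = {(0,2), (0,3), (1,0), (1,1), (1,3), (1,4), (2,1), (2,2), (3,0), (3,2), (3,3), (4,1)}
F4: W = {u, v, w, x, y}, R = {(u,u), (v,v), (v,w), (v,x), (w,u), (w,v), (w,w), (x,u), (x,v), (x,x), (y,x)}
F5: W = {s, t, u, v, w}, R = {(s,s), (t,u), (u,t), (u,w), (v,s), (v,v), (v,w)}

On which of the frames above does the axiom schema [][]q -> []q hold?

F2, F3, F4

Frame correspondent (Sahlqvist): forall x forall y (Rxy -> exists z (Rxz & Rzy)) — i.e. density.
F1: fails — Rut but no z with Ruz and Rzt.
F2: holds.
F3: holds.
F4: holds.
F5: fails — Ruw but no z with Ruz and Rzw.
Valid on: F2, F3, F4.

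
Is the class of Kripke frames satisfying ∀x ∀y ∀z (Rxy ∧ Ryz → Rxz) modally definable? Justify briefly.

Definable; □p → □□p defines it

This is a Sahlqvist condition; the 4 axiom □p → □□p defines it.
Suppose □p→□□p is valid. Take Rxy, Ryz and set V(p)={w : Rxw}. Then □p at x, so □□p at x, so □p at y, so p at z, i.e. Rxz.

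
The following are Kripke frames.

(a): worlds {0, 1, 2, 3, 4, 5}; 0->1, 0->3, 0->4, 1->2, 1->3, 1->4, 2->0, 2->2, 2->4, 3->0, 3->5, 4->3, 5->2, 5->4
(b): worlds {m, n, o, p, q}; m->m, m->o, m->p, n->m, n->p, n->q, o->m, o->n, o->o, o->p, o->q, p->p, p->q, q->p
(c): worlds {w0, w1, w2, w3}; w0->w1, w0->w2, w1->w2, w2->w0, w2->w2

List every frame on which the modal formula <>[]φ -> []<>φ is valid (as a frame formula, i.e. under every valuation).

Frame correspondent (Sahlqvist): forall x forall y forall z (Rxy & Rxz -> exists w (Ryw & Rzw)) — i.e. convergence.
(a): fails — R01 and R03 but 1 and 3 have no common successor.
(b): satisfies the condition.
(c): satisfies the condition.

(b), (c)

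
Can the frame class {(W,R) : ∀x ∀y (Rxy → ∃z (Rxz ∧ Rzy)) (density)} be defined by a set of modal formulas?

Yes: it is density, defined by the C4 schema □□p → □p.
Suppose □□p→□p is valid. Take Rxy and set V(p)={w : xR²w}. Then □□p at x, so □p at x, so p at y, i.e. ∃z(Rxz∧Rzy).

Definable; □□p → □p defines it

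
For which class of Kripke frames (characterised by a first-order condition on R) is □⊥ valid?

emptiness of R: ∀x ∀y ¬Rxy

This schema is the Ver axiom.
It corresponds to emptiness of R: ∀x ∀y ¬Rxy.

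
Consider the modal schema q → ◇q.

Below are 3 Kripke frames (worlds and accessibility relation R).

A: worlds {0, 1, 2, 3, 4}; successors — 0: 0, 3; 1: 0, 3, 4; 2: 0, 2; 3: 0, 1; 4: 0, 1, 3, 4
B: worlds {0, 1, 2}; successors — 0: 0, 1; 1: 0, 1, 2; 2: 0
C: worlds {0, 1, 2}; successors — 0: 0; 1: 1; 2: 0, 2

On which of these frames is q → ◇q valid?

Frame correspondent (Sahlqvist): ∀x Rxx — i.e. reflexivity.
A: fails — world 1 does not see itself.
B: fails — world 2 does not see itself.
C: ✓.
Valid on: C.

C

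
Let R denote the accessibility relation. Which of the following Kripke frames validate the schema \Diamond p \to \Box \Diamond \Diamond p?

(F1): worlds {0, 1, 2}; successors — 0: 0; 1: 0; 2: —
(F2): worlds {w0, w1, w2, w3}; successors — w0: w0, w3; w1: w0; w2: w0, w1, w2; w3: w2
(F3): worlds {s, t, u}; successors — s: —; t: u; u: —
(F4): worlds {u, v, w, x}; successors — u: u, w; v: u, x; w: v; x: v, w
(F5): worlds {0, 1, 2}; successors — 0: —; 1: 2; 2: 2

The schema corresponds to a generalized confluence (Geach) condition: \forall x \forall y \forall z ((xRy \wedge xRz) \to \exists w (y = w \wedge z R^2 w)).
(F1): satisfies the condition.
(F2): fails — w0Rw3, w0Rw3 but no w with w3=w and w3R²w.
(F3): fails — tRu, tRu but no w with u=w and uR²w.
(F4): fails — uRw, uRw but no t with w=t and wR²t.
(F5): satisfies the condition.
Valid on: (F1), (F5).

(F1), (F5)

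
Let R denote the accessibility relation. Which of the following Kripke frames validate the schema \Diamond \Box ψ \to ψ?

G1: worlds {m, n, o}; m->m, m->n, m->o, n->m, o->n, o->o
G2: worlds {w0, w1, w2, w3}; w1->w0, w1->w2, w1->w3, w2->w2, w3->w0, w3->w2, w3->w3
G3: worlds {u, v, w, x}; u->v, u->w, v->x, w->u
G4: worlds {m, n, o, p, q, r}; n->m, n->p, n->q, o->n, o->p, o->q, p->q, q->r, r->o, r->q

Frame correspondent (Sahlqvist): \forall x \forall y (Rxy \to Ryx) — i.e. symmetry.
G1: fails — Ron but not Rno.
G2: fails — Rw1w2 but not Rw2w1.
G3: fails — Ruv but not Rvu.
G4: fails — Ron but not Rno.
Valid on no frame.

none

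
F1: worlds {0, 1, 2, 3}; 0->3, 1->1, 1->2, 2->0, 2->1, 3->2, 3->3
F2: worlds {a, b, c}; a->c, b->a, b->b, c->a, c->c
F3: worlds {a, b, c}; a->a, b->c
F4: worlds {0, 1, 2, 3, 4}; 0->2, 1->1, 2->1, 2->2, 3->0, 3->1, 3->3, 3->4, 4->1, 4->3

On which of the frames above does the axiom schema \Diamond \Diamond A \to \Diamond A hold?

Frame correspondent (Sahlqvist): \forall x \forall y \forall z (Rxy \wedge Ryz \to Rxz) — i.e. transitivity.
F1: fails — R32 and R20 but not R30.
F2: fails — Rba and Rac but not Rbc.
F3: condition met.
F4: fails — R02 and R21 but not R01.
Valid on: F3.

F3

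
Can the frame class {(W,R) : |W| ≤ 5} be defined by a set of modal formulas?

If a class were modally definable it would be closed under disjoint unions (Goldblatt–Thomason).
Any modal formula valid on each of 6 disjoint one-world frames is valid on their disjoint union (validity is preserved under disjoint unions). Each one-world frame has |W|=1≤5, but the union has |W|=6.
So no modal formula (or set of formulas) defines exactly the |W|≤5 frames.

Not definable by any modal formula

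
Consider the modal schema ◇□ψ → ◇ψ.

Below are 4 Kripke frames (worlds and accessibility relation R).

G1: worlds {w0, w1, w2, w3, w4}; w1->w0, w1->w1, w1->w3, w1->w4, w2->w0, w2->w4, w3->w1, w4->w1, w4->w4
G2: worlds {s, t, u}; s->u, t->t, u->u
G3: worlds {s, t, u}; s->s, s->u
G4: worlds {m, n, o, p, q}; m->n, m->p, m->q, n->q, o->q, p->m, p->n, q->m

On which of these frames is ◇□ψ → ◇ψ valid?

G2

Frame correspondent (Sahlqvist): ∀x ∀y (xRy → ∃w (yRw ∧ xRw)) — i.e. a generalized confluence (Geach) condition.
G1: fails — w1Rw0 but no w with w0Rw and w1Rw.
G2: condition met.
G3: fails — sRu but no w with uRw and sRw.
G4: fails — mRq but no w with qRw and mRw.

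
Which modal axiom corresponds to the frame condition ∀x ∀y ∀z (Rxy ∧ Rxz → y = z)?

The condition is partial functionality. The CD schema ◇q → □q defines it.
Suppose ◇q→□q is valid. Take Rxy, Rxz and set V(q)={y}. Then ◇q at x, so □q at x, so q at z, i.e. z=y.

◇q → □q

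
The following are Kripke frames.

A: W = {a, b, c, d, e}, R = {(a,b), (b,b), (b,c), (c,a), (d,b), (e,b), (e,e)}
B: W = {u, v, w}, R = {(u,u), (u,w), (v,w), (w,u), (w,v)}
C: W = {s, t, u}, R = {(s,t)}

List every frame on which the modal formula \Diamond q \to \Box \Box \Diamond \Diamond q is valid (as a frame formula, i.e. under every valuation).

Frame correspondent (Sahlqvist): \forall x \forall y \forall z ((xRy \wedge x R^2 z) \to \exists w (y = w \wedge z R^2 w)) — i.e. a generalized confluence (Geach) condition.
A: fails — bRc, bR²c but no w with c=w and cR²w.
B: fails — uRw, uR²v but no t with w=t and vR²t.
C: satisfies the condition.
Valid on: C.

C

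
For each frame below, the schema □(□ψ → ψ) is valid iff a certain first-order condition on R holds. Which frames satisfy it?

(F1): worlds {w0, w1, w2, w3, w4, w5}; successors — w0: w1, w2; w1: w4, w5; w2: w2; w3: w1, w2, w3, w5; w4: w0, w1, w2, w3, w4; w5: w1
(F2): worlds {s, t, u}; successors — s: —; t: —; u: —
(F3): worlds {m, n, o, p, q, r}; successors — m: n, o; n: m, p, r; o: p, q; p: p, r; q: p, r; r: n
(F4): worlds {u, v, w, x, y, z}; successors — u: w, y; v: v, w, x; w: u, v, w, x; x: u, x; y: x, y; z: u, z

(F2)

The schema corresponds to shift-reflexivity: ∀x ∀y (Rxy → Ryy).
(F1): fails — Rw1w5 but not Rw5w5.
(F2): holds.
(F3): fails — Rnr but not Rrr.
(F4): fails — Rwu but not Ruu.
Valid on: (F2).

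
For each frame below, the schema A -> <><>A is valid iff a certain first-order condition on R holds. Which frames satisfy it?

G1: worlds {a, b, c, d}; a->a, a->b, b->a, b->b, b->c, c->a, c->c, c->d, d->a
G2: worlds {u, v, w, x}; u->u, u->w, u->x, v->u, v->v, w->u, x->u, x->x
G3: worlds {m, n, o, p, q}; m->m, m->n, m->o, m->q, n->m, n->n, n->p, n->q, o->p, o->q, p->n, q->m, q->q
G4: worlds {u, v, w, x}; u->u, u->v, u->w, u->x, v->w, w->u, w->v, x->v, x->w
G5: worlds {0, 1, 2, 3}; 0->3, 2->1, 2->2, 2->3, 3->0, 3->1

G2

The schema corresponds to a generalized confluence (Geach) condition: forall x exists w (x = w & x R^2 w).
G1: fails — at d but no w with d=w and dR²w.
G2: condition met.
G3: fails — at o but no w with o=w and oR²w.
G4: fails — at x but no t with x=t and xR²t.
G5: fails — at 1 but no w with 1=w and 1R²w.
Valid on: G2.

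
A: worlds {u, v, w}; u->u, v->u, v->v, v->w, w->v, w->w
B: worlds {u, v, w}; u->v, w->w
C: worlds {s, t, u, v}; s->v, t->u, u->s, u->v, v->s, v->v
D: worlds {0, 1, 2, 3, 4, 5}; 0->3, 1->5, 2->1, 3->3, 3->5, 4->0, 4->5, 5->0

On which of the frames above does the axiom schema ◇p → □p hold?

The schema corresponds to partial functionality: ∀x ∀y ∀z (Rxy ∧ Rxz → y = z).
A: fails — v sees both u and v.
B: condition met.
C: fails — u sees both s and v.
D: fails — 3 sees both 3 and 5.
Valid on: B.

B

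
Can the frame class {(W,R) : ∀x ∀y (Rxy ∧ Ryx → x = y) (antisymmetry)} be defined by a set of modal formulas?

Modal frame validity is preserved under surjective bounded morphisms.
The 8-cycle (worlds w0,w1,w2,w3,w4,w5,w6,w7 with w0→w1→w2→w3→w4→w5→w6→w7→w0) is antisymmetric. Sending even-indexed worlds to • and odd-indexed worlds to ∘ is a surjective bounded morphism onto the two-world frame with •↔∘, which is not antisymmetric.
Hence antisymmetry is not modally definable.

No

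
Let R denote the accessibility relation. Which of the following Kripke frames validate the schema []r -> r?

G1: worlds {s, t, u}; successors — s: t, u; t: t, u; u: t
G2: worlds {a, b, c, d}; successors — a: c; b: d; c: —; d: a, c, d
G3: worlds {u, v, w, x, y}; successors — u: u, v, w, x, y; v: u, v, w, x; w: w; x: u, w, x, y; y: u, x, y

This is the axiom for reflexivity; its first-order frame correspondent is forall x Rxx.
G1: fails — world s does not see itself.
G2: fails — world a does not see itself.
G3: condition met.

G3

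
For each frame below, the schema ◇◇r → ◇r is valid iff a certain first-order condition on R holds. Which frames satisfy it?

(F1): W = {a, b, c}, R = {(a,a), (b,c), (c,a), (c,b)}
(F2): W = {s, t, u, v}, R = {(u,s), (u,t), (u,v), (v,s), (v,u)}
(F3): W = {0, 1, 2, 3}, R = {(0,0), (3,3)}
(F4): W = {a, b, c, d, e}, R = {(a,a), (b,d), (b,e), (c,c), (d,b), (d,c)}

(F3)

The schema corresponds to transitivity: ∀x ∀y ∀z (Rxy ∧ Ryz → Rxz).
(F1): fails — Rbc and Rca but not Rba.
(F2): fails — Ruv and Rvu but not Ruu.
(F3): condition met.
(F4): fails — Rdb and Rbe but not Rde.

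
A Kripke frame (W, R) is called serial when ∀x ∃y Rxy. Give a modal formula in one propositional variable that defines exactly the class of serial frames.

□q → ◇q

The condition is seriality. The D schema □q → ◇q defines it.
Suppose □q→◇q is valid. At any x set V(q)=W. Then □q at x, so ◇q at x, so x has a successor.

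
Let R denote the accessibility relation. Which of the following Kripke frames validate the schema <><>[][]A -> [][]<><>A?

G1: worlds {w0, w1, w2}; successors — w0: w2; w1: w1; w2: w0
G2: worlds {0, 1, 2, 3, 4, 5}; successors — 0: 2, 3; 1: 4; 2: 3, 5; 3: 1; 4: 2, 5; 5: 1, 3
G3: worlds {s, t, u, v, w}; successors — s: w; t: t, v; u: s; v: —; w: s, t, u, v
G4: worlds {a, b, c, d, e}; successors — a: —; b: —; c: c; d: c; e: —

G1, G4

Frame correspondent (Sahlqvist): forall x forall y forall z ((x R^2 y & x R^2 z) -> exists w (y R^2 w & z R^2 w)) — i.e. a generalized confluence (Geach) condition.
G1: satisfies the condition.
G2: fails — 0R²1, 0R²3 but no w with 1R²w and 3R²w.
G3: fails — sR²s, sR²u but no w* with sR²w* and uR²w*.
G4: satisfies the condition.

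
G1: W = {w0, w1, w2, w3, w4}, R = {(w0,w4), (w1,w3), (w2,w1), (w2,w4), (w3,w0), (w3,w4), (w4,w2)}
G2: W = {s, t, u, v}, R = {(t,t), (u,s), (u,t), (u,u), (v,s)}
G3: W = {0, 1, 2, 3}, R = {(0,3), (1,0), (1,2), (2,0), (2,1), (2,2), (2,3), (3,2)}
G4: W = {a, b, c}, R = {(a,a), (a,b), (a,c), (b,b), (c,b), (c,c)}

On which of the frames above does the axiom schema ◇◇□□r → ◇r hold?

G3, G4

The schema corresponds to a generalized confluence (Geach) condition: ∀x ∀y (xR²y → ∃w (yR²w ∧ xRw)).
G1: fails — w0R²w2 but no w with w2R²w and w0Rw.
G2: fails — uR²s but no w with sR²w and uRw.
G3: holds.
G4: holds.
Valid on: G3, G4.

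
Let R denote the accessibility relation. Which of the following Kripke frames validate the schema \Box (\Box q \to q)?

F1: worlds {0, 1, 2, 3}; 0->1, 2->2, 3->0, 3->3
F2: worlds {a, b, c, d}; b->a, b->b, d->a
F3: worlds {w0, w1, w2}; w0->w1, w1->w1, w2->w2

Frame correspondent (Sahlqvist): \forall x \forall y (Rxy \to Ryy) — i.e. shift-reflexivity.
F1: fails — R01 but not R11.
F2: fails — Rba but not Raa.
F3: holds.

F3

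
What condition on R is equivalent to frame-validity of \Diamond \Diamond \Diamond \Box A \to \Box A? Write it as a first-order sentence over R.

\forall x \forall y \forall z ((x R^3 y \wedge xRz) \to \exists w (yRw \wedge z = w))

This is a Sahlqvist (Geach-type) schema ◇^3□^1A → □^1◇^0A.
First-order correspondent: \forall x \forall y \forall z ((x R^3 y \wedge xRz) \to \exists w (yRw \wedge z = w)).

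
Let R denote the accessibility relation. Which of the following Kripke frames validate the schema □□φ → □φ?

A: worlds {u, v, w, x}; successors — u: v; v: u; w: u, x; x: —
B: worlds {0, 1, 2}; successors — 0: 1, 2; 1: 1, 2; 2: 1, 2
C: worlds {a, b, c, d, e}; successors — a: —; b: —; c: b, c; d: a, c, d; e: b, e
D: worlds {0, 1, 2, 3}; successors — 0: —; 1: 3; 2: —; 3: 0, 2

This is the axiom for density; its first-order frame correspondent is ∀x ∀y (Rxy → ∃z (Rxz ∧ Rzy)).
A: fails — Ruv but no z with Ruz and Rzv.
B: condition met.
C: condition met.
D: fails — R32 but no z with R3z and Rz2.
Valid on: B, C.

B, C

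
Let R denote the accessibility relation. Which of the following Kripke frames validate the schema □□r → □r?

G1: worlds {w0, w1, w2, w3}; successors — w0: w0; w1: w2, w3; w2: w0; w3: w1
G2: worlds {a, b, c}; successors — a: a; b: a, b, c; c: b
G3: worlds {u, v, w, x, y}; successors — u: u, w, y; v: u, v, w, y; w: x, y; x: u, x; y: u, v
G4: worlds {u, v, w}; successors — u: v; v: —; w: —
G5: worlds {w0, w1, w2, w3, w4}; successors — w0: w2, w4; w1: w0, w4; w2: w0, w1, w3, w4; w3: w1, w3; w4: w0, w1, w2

The schema corresponds to density: ∀x ∀y (Rxy → ∃z (Rxz ∧ Rzy)).
G1: fails — Rw1w2 but no z with Rw1z and Rzw2.
G2: ✓.
G3: fails — Rwy but no z with Rwz and Rzy.
G4: fails — Ruv but no z with Ruz and Rzv.
G5: ✓.

G2, G5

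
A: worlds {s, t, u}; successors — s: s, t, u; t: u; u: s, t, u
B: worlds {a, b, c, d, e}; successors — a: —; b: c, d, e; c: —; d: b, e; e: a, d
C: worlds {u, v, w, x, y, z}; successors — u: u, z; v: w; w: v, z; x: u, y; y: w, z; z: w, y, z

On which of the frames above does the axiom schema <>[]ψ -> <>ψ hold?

This is the axiom for a generalized confluence (Geach) condition; its first-order frame correspondent is forall x forall y (xRy -> exists w (yRw & xRw)).
A: satisfies the condition.
B: fails — bRc but no w with cRw and bRw.
C: fails — vRw but no t with wRt and vRt.

A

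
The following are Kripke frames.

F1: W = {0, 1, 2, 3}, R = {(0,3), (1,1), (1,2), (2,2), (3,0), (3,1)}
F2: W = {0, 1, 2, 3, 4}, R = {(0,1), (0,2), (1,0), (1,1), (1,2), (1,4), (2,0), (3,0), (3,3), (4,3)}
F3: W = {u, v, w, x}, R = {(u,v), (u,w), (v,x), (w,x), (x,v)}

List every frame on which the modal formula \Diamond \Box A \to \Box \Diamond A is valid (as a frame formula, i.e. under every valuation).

F3

Frame correspondent (Sahlqvist): \forall x \forall y \forall z (Rxy \wedge Rxz \to \exists w (Ryw \wedge Rzw)) — i.e. convergence.
F1: fails — R31 and R30 but 1 and 0 have no common successor.
F2: fails — R10 and R12 but 0 and 2 have no common successor.
F3: holds.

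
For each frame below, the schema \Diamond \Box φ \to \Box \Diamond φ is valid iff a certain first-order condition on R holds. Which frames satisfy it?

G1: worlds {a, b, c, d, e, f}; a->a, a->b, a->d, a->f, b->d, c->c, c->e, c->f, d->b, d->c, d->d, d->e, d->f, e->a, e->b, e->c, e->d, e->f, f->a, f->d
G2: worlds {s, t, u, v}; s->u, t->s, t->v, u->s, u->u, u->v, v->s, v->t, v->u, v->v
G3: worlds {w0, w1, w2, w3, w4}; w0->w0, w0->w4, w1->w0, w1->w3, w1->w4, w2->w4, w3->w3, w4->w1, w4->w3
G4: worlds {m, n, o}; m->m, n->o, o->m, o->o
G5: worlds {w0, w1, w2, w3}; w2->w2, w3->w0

The schema corresponds to convergence: \forall x \forall y \forall z (Rxy \wedge Rxz \to \exists w (Ryw \wedge Rzw)).
G1: fails — Rcc and Rcf but c and f have no common successor.
G2: fails — Rvt and Rvs but t and s have no common successor.
G3: fails — Rw0w4 and Rw0w0 but w4 and w0 have no common successor.
G4: ✓.
G5: fails — Rw3w0 and Rw3w0 but w0 and w0 have no common successor.
Valid on: G4.

G4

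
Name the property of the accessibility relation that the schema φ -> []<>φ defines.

symmetry: forall x forall y (Rxy -> Ryx)

Suppose φ→□◇φ is valid. Take Rxy and set V(φ)={x}. Then φ at x, so □◇φ at x, so ◇φ at y, so some z with Ryz has φ; z=x, i.e. Ryx.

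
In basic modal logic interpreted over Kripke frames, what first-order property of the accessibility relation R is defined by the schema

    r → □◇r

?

symmetry

This is the B axiom.
It corresponds to symmetry: ∀x ∀y (Rxy → Ryx).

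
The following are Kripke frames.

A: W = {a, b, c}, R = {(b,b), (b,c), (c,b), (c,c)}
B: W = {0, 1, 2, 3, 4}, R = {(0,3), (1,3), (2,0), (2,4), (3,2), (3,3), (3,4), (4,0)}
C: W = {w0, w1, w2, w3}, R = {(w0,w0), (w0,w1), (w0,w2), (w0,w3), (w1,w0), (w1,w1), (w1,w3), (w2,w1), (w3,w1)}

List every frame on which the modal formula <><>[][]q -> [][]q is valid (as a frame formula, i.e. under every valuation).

A

This is the axiom for a generalized confluence (Geach) condition; its first-order frame correspondent is forall x forall y forall z ((x R^2 y & x R^2 z) -> exists w (y R^2 w & z = w)).
A: condition met.
B: fails — 0R²2, 0R²2 but no w with 2R²w and 2=w.
C: fails — w0R²w2, w0R²w2 but no w with w2R²w and w2=w.
Valid on: A.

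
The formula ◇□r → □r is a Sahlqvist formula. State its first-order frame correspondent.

Equivalently (dual form): ◇r → □◇r.
Suppose ◇r→□◇r is valid. Take Rxy, Rxz and set V(r)={y}. Then ◇r at x, so □◇r at x, so ◇r at z, so some w with Rzw has r; w=y, i.e. Rzy. By symmetry of the argument, Ryz.
The converse is a direct semantic check.
Frame condition: ∀x ∀y ∀z (Rxy ∧ Rxz → Ryz).

the Euclidean property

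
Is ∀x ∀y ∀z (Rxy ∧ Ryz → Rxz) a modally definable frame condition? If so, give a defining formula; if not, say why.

Definable; □r → □□r defines it

Yes: it is transitivity, defined by the 4 schema □r → □□r.
Suppose □r→□□r is valid. Take Rxy, Ryz and set V(r)={w : Rxw}. Then □r at x, so □□r at x, so □r at y, so r at z, i.e. Rxz.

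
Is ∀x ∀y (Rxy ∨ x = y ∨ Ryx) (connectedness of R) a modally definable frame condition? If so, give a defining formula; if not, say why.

Any modally definable frame class is closed under disjoint unions.
Take 3 disjoint single-world reflexive frames: each is trivially connected, but their disjoint union has 3 worlds with no edge between distinct components, so it is not connected.
So no modal formula (or set of formulas) defines exactly the connected frames.

No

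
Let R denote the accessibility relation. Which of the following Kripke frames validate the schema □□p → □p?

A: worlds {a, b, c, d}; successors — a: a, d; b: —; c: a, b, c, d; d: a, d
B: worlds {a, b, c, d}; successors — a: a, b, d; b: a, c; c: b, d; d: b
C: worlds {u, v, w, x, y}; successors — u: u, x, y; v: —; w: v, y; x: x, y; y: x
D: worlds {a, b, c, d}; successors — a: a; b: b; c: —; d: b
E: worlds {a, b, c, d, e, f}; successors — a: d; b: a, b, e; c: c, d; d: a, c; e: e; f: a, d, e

This is the axiom for density; its first-order frame correspondent is ∀x ∀y (Rxy → ∃z (Rxz ∧ Rzy)).
A: holds.
B: fails — Rbc but no z with Rbz and Rzc.
C: fails — Rwy but no z with Rwz and Rzy.
D: holds.
E: fails — Rad but no z with Raz and Rzd.
Valid on: A, D.

A, D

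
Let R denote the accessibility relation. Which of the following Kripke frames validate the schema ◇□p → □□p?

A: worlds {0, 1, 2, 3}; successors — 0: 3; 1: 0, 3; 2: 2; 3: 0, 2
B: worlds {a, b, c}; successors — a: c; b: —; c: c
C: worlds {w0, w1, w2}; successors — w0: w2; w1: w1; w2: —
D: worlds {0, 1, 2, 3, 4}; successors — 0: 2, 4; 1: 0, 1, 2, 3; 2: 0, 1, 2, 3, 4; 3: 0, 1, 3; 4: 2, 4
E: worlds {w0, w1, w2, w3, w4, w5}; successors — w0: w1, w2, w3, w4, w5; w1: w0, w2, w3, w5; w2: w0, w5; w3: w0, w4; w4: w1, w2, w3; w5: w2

This is the axiom for a generalized confluence (Geach) condition; its first-order frame correspondent is ∀x ∀y ∀z ((xRy ∧ xR²z) → ∃w (yRw ∧ z = w)).
A: fails — 1R0, 1R²0 but no w with 0Rw and 0=w.
B: satisfies the condition.
C: satisfies the condition.
D: fails — 0R4, 0R²0 but no w with 4Rw and 0=w.
E: fails — w0Rw1, w0R²w1 but no w with w1Rw and w1=w.
Valid on: B, C.

B, C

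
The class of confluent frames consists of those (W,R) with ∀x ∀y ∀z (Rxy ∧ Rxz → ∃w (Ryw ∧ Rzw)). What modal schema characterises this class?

◇□s → □◇s

This is convergence; the standard corresponding axiom is .2: ◇□s → □◇s.
Suppose ◇□s→□◇s is valid. Take Rxy, Rxz and set V(s)={w : Ryw}. Then □s at y so ◇□s at x, so □◇s at x, so ◇s at z, giving w with Rzw and Ryw.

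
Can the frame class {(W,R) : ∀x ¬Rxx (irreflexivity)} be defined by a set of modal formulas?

Any modally definable frame class is closed under surjective bounded morphisms.
The 4-cycle (worlds s,t,u,v with s→t→u→v→s) is irreflexive, and the map sending every world to a single reflexive point • is a surjective bounded morphism (forth: every edge maps to (•,•); back: every world has a successor). So any modal formula valid on the 4-cycle is also valid on the reflexive point, which is not irreflexive.
Hence irreflexivity is not modally definable.

Not modally definable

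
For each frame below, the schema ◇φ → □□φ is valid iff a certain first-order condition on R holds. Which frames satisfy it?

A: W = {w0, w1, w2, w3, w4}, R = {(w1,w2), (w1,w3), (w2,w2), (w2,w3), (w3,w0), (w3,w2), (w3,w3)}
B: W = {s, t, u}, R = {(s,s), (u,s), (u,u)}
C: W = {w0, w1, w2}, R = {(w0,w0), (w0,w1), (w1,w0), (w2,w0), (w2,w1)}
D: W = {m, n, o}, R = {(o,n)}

The schema corresponds to a generalized confluence (Geach) condition: ∀x ∀y ∀z ((xRy ∧ xR²z) → ∃w (y = w ∧ z = w)).
A: fails — w1Rw2, w1R²w0 but w2 ≠ w0.
B: fails — uRs, uR²u but s ≠ u.
C: fails — w0Rw0, w0R²w1 but w0 ≠ w1.
D: ✓.

D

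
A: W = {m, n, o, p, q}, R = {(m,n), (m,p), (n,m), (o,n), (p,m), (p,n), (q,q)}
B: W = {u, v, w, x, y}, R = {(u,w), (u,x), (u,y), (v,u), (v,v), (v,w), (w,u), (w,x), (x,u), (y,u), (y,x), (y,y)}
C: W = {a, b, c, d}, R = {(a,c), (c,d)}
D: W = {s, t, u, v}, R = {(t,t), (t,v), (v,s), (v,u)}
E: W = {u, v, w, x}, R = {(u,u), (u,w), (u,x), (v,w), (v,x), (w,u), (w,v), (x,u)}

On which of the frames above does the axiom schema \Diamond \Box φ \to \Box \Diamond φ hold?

E

The schema corresponds to convergence: \forall x \forall y \forall z (Rxy \wedge Rxz \to \exists w (Ryw \wedge Rzw)).
A: fails — Rpm and Rpn but m and n have no common successor.
B: fails — Rwu and Rwx but u and x have no common successor.
C: fails — Rcd and Rcd but d and d have no common successor.
D: fails — Rtt and Rtv but t and v have no common successor.
E: satisfies the condition.
Valid on: E.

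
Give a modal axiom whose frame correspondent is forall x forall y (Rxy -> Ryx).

ψ → □◇ψ

This is symmetry; the standard corresponding axiom is B: ψ → □◇ψ.
Suppose ψ→□◇ψ is valid. Take Rxy and set V(ψ)={x}. Then ψ at x, so □◇ψ at x, so ◇ψ at y, so some z with Ryz has ψ; z=x, i.e. Ryx.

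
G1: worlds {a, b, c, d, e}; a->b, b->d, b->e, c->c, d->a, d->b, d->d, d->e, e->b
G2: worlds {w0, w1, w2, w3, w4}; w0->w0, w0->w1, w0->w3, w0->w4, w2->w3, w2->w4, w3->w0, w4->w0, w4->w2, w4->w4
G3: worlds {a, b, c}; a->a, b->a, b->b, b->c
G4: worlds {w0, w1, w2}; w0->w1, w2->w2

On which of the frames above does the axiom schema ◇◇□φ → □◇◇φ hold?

G4

The schema corresponds to a generalized confluence (Geach) condition: ∀x ∀y ∀z ((xR²y ∧ xRz) → ∃w (yRw ∧ zR²w)).
G1: fails — bR²a, bRe but no w with aRw and eR²w.
G2: fails — w0R²w0, w0Rw1 but no w with w0Rw and w1R²w.
G3: fails — bR²a, bRc but no w with aRw and cR²w.
G4: holds.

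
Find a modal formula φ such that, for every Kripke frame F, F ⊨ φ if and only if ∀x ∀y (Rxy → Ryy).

This is shift-reflexivity; the standard corresponding axiom is T□: □(□q → q).
Suppose □(□q→q) is valid. Take Rxy and set V(q)={w : Ryw}. Then at y, □q holds; since □(□q→q) at x, □q→q at y, so q at y, i.e. Ryy.

□(□q → q)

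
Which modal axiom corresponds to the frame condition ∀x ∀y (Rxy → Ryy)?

□(□r → r)

The condition is shift-reflexivity. The T□ schema □(□r → r) defines it.
Suppose □(□r→r) is valid. Take Rxy and set V(r)={w : Ryw}. Then at y, □r holds; since □(□r→r) at x, □r→r at y, so r at y, i.e. Ryy.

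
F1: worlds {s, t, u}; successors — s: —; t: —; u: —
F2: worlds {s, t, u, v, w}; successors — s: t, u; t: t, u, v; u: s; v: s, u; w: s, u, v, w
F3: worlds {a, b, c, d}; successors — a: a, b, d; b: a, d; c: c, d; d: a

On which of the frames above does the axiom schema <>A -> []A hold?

F1

This is the axiom for partial functionality; its first-order frame correspondent is forall x forall y forall z (Rxy & Rxz -> y = z).
F1: holds.
F2: fails — s sees both t and u.
F3: fails — a sees both a and b.
Valid on: F1.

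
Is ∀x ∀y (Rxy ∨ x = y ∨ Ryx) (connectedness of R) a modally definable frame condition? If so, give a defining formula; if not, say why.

No — not modally definable

Modal frame validity is preserved under disjoint unions.
Take 2 disjoint single-world reflexive frames: each is trivially connected, but their disjoint union has 2 worlds with no edge between distinct components, so it is not connected.
So no modal formula (or set of formulas) defines exactly the connected frames.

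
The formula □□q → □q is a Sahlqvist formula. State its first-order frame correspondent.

Density

Suppose □□q→□q is valid. Take Rxy and set V(q)={w : xR²w}. Then □□q at x, so □q at x, so q at y, i.e. ∃z(Rxz∧Rzy).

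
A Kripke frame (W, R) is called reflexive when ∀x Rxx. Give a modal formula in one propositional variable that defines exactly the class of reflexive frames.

A defining formula is □s → s (the T axiom).
Suppose □s→s is valid. At any x set V(s)={w : Rxw}. Then □s holds at x, so s holds at x, i.e. Rxx.

□s → s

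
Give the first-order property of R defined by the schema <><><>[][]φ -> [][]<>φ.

This is a Sahlqvist (Geach-type) schema ◇^3□^2φ → □^2◇^1φ.
First-order correspondent: forall x forall y forall z ((x R^3 y & x R^2 z) -> exists w (y R^2 w & zRw)).

forall x forall y forall z ((x R^3 y & x R^2 z) -> exists w (y R^2 w & zRw))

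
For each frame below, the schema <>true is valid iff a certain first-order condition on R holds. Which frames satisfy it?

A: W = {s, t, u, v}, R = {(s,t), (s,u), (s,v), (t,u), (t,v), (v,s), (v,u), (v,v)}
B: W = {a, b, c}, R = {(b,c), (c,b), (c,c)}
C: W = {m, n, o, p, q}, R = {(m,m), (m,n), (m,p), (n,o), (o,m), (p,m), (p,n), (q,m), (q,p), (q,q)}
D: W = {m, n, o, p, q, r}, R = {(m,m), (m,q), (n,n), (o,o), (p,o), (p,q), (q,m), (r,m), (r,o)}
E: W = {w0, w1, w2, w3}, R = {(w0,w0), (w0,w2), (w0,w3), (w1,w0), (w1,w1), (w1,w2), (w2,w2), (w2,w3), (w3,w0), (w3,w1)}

This is the axiom for seriality; its first-order frame correspondent is forall x exists y Rxy.
A: fails — world u has no successor.
B: fails — world a has no successor.
C: holds.
D: holds.
E: holds.
Valid on: C, D, E.

C, D, E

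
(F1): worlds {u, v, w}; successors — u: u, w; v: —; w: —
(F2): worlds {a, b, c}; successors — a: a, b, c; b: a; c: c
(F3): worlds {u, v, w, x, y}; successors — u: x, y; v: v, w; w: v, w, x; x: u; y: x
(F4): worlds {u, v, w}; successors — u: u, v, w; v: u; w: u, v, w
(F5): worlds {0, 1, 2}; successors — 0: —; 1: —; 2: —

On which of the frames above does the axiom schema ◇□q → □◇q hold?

(F4), (F5)

The schema corresponds to convergence: ∀x ∀y ∀z (Rxy ∧ Rxz → ∃w (Ryw ∧ Rzw)).
(F1): fails — Ruw and Ruw but w and w have no common successor.
(F2): fails — Rab and Rac but b and c have no common successor.
(F3): fails — Rux and Ruy but x and y have no common successor.
(F4): satisfies the condition.
(F5): satisfies the condition.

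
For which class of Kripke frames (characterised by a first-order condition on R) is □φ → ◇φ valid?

seriality: ∀x ∃y Rxy

Suppose □φ→◇φ is valid. At any x set V(φ)=W. Then □φ at x, so ◇φ at x, so x has a successor.
The converse is a direct semantic check.
So the correspondent is seriality.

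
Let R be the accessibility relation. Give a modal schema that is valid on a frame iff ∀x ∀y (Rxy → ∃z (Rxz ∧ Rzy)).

A defining formula is □□p → □p (the C4 axiom).
Suppose □□p→□p is valid. Take Rxy and set V(p)={w : xR²w}. Then □□p at x, so □p at x, so p at y, i.e. ∃z(Rxz∧Rzy).

□□p → □p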